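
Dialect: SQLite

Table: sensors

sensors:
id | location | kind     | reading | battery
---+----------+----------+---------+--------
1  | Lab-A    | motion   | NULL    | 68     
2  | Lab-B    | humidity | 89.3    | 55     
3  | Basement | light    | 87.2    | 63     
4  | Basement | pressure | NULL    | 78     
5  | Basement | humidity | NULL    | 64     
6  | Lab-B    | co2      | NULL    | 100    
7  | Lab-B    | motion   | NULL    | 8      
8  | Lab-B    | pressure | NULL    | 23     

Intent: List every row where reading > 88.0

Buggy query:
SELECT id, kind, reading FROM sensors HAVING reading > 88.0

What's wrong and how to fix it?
Bug: HAVING filters the output of aggregation, but this query has no GROUP BY and no aggregate functions, so SQLite rejects it (HAVING clause on a non-aggregate query); the condition here is per row

Fix: Replace HAVING with WHERE since the condition applies to individual rows

Corrected query:
SELECT id, kind, reading FROM sensors WHERE reading > 88.0

Result:
id | kind     | reading
---+----------+--------
2  | humidity | 89.3   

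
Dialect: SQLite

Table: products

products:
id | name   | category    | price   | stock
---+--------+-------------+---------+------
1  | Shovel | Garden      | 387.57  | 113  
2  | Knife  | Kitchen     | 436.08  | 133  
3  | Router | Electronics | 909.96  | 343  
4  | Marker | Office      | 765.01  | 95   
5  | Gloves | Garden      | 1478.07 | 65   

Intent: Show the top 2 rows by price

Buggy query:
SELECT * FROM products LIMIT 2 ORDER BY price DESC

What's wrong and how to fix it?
Bug: LIMIT must come after ORDER BY

Fix: Swap the clauses: ORDER BY first, then LIMIT

Corrected query:
SELECT * FROM products ORDER BY price DESC LIMIT 2

Result:
id | name   | category    | price   | stock
---+--------+-------------+---------+------
5  | Gloves | Garden      | 1478.07 | 65   
3  | Router | Electronics | 909.96  | 343  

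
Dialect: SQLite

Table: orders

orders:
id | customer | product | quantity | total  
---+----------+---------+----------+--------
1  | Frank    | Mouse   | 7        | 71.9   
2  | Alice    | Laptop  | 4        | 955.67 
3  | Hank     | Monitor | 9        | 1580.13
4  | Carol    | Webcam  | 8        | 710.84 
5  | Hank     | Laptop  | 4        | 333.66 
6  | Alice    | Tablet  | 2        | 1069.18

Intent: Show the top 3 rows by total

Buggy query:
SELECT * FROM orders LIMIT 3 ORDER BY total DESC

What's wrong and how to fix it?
Bug: ORDER BY cannot follow LIMIT; LIMIT is the final clause

Fix: Sort with ORDER BY, then apply LIMIT

Corrected query:
SELECT * FROM orders ORDER BY total DESC LIMIT 3

Result:
id | customer | product | quantity | total  
---+----------+---------+----------+--------
3  | Hank     | Monitor | 9        | 1580.13
6  | Alice    | Tablet  | 2        | 1069.18
2  | Alice    | Laptop  | 4        | 955.67 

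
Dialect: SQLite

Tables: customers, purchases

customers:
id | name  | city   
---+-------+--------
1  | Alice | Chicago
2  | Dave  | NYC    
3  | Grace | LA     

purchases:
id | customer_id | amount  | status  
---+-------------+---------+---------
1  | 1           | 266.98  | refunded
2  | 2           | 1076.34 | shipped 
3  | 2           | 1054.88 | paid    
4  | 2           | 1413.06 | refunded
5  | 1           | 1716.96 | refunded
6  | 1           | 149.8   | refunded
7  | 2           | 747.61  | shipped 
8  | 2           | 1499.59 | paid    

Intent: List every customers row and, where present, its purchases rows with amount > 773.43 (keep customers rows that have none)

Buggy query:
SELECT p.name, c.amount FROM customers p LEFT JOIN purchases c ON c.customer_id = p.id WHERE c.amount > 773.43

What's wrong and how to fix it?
Bug: A WHERE condition on the right-hand table after LEFT JOIN drops unmatched parents

Fix: Put 'c.amount > 773.43' in the JOIN's ON clause instead of WHERE

Corrected query:
SELECT p.name, c.amount FROM customers p LEFT JOIN purchases c ON c.customer_id = p.id AND c.amount > 773.43

Result:
name  | amount 
------+--------
Alice | 1716.96
Dave  | 1054.88
Dave  | 1076.34
Dave  | 1413.06
Dave  | 1499.59
Grace | NULL   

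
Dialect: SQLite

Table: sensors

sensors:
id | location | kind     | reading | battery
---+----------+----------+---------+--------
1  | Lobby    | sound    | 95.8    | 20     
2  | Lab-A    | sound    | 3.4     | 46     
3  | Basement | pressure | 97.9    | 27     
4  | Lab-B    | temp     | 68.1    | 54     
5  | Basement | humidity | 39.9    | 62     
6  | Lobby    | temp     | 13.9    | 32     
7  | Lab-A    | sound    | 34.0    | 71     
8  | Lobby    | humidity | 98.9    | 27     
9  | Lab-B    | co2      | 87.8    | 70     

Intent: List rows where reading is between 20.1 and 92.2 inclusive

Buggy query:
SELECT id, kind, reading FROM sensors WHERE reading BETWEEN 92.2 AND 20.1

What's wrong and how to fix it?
Bug: The bounds are reversed; BETWEEN a AND b requires a <= b to match anything

Fix: Swap the bounds so the smaller value comes first

Corrected query:
SELECT id, kind, reading FROM sensors WHERE reading BETWEEN 20.1 AND 92.2

Result:
id | kind     | reading
---+----------+--------
4  | temp     | 68.1   
5  | humidity | 39.9   
7  | sound    | 34     
9  | co2      | 87.8   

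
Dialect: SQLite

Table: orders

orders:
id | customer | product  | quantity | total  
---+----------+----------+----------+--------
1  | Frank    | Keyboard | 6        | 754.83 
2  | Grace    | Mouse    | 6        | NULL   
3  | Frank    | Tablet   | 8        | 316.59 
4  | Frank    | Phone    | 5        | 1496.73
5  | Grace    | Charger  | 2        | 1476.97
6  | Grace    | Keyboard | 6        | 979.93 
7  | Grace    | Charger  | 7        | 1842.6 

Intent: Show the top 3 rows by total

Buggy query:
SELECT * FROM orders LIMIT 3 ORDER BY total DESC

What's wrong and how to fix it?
Bug: LIMIT must come after ORDER BY

Fix: Sort with ORDER BY, then apply LIMIT

Corrected query:
SELECT * FROM orders ORDER BY total DESC LIMIT 3

Result:
id | customer | product | quantity | total  
---+----------+---------+----------+--------
7  | Grace    | Charger | 7        | 1842.6 
4  | Frank    | Phone   | 5        | 1496.73
5  | Grace    | Charger | 2        | 1476.97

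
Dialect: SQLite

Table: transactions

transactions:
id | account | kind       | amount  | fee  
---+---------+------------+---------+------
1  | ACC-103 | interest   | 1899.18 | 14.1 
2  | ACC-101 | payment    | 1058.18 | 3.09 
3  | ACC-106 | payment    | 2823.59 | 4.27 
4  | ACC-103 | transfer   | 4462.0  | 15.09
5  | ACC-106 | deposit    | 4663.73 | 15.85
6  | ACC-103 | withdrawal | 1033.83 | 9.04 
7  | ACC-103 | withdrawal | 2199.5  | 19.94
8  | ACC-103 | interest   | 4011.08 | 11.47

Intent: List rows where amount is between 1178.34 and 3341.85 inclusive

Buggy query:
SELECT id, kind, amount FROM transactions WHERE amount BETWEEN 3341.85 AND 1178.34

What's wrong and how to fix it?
Bug: BETWEEN expects the lower bound first; with 3341.85 AND 1178.34 the range is empty

Fix: Write BETWEEN 1178.34 AND 3341.85

Corrected query:
SELECT id, kind, amount FROM transactions WHERE amount BETWEEN 1178.34 AND 3341.85

Result:
id | kind       | amount 
---+------------+--------
1  | interest   | 1899.18
3  | payment    | 2823.59
7  | withdrawal | 2199.5 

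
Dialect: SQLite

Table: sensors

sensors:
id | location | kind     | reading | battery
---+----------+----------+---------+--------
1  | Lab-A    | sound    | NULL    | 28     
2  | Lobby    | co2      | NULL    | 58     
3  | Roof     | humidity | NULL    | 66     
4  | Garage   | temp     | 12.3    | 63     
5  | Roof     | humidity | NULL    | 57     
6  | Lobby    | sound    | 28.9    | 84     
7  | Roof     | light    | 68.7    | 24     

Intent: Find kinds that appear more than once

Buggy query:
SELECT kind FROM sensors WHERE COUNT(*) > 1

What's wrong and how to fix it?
Bug: COUNT(*) is an aggregate and cannot be used in WHERE

Fix: GROUP BY kind, then filter groups with HAVING COUNT(*) > 1

Corrected query:
SELECT kind FROM sensors GROUP BY kind HAVING COUNT(*) > 1

Result:
kind    
--------
humidity
sound   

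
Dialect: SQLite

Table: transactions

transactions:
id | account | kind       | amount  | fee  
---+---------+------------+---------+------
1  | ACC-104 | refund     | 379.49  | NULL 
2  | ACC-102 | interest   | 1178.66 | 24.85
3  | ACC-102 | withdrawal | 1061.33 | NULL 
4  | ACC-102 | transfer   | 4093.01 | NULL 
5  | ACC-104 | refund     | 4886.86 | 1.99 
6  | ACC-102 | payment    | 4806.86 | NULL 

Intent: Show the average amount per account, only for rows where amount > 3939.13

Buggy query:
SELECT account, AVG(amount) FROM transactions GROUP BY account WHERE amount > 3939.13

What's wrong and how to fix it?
Bug: WHERE cannot follow GROUP BY

Fix: Move the WHERE clause before GROUP BY

Corrected query:
SELECT account, AVG(amount) FROM transactions WHERE amount > 3939.13 GROUP BY account

Result:
account | AVG(amount)
--------+------------
ACC-102 | 4449.935   
ACC-104 | 4886.86    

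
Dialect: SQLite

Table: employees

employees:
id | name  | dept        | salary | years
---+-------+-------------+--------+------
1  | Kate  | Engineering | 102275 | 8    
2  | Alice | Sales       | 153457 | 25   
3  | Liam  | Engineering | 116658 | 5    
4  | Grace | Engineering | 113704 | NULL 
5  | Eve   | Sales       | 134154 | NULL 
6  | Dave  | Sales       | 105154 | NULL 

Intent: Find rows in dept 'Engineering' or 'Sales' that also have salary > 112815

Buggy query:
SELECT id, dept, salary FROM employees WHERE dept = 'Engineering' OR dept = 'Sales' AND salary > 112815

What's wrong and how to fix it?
Bug: AND binds tighter than OR, so this parses as dept = 'Engineering' OR (dept = 'Sales' AND salary > 112815)

Fix: Group the OR with parentheses (or use IN), then AND the threshold

Corrected query:
SELECT id, dept, salary FROM employees WHERE (dept = 'Engineering' OR dept = 'Sales') AND salary > 112815

Result:
id | dept        | salary
---+-------------+-------
2  | Sales       | 153457
3  | Engineering | 116658
4  | Engineering | 113704
5  | Sales       | 134154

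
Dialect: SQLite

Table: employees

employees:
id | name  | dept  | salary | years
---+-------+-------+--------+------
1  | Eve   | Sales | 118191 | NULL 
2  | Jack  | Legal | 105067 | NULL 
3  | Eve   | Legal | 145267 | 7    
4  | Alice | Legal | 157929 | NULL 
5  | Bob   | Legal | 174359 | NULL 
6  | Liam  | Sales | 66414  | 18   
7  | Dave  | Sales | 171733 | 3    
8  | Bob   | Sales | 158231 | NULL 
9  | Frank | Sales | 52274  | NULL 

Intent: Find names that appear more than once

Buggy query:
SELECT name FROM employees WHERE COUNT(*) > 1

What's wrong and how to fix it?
Bug: WHERE can't reference COUNT(*); aggregates are computed after WHERE

Fix: GROUP BY name, then filter groups with HAVING COUNT(*) > 1

Corrected query:
SELECT name FROM employees GROUP BY name HAVING COUNT(*) > 1

Result:
name
----
Bob 
Eve 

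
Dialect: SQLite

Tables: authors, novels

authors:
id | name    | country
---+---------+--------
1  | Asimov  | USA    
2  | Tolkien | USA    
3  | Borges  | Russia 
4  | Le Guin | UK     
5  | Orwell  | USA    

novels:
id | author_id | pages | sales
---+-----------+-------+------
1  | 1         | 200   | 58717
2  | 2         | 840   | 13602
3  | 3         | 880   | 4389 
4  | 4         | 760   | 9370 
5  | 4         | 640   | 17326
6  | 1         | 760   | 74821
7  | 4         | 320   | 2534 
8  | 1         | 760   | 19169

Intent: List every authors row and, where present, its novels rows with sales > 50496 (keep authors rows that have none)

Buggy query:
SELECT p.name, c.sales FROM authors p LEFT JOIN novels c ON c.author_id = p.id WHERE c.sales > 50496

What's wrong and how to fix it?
Bug: Filtering c.sales in WHERE discards the NULL rows produced by LEFT JOIN, turning it into an inner join

Fix: Put 'c.sales > 50496' in the JOIN's ON clause instead of WHERE

Corrected query:
SELECT p.name, c.sales FROM authors p LEFT JOIN novels c ON c.author_id = p.id AND c.sales > 50496

Result:
name    | sales
--------+------
Asimov  | 58717
Asimov  | 74821
Tolkien | NULL 
Borges  | NULL 
Le Guin | NULL 
Orwell  | NULL 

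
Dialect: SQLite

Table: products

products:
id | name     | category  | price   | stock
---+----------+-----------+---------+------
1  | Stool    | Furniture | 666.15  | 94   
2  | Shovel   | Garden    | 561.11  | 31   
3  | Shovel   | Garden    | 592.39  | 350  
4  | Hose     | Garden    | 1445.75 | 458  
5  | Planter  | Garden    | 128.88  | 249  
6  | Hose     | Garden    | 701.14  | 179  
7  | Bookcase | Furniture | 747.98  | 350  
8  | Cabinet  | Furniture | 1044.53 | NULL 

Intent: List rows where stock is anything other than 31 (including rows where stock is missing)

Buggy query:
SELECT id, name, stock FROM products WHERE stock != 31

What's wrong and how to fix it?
Bug: Inequality against NULL is unknown, not true; rows with NULL are dropped

Fix: Handle NULL separately with IS NULL alongside the inequality

Corrected query:
SELECT id, name, stock FROM products WHERE stock != 31 OR stock IS NULL

Result:
id | name     | stock
---+----------+------
1  | Stool    | 94   
3  | Shovel   | 350  
4  | Hose     | 458  
5  | Planter  | 249  
6  | Hose     | 179  
7  | Bookcase | 350  
8  | Cabinet  | NULL 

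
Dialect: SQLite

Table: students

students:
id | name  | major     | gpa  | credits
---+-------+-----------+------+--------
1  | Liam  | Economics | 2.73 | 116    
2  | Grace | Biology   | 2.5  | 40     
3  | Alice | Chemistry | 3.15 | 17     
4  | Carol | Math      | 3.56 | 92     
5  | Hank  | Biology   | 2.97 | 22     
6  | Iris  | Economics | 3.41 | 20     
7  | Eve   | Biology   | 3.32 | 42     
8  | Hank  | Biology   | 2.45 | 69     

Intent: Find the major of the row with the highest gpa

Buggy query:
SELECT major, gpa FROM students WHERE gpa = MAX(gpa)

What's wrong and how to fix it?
Bug: WHERE is evaluated per row; an aggregate over the whole table isn't defined there

Fix: Wrap MAX in a scalar subquery so WHERE compares against a single value

Corrected query:
SELECT major, gpa FROM students WHERE gpa = (SELECT MAX(gpa) FROM students)

Result:
major | gpa 
------+-----
Math  | 3.56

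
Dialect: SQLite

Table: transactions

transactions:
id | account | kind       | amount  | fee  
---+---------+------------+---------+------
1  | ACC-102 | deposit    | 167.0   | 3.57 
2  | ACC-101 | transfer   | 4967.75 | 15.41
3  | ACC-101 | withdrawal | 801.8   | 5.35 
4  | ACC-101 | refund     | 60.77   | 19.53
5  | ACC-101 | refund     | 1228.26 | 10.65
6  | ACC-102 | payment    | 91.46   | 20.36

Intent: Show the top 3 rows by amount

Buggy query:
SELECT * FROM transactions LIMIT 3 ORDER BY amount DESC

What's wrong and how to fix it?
Bug: ORDER BY cannot follow LIMIT; LIMIT is the final clause

Fix: Swap the clauses: ORDER BY first, then LIMIT

Corrected query:
SELECT * FROM transactions ORDER BY amount DESC LIMIT 3

Result:
id | account | kind       | amount  | fee  
---+---------+------------+---------+------
2  | ACC-101 | transfer   | 4967.75 | 15.41
5  | ACC-101 | refund     | 1228.26 | 10.65
3  | ACC-101 | withdrawal | 801.8   | 5.35 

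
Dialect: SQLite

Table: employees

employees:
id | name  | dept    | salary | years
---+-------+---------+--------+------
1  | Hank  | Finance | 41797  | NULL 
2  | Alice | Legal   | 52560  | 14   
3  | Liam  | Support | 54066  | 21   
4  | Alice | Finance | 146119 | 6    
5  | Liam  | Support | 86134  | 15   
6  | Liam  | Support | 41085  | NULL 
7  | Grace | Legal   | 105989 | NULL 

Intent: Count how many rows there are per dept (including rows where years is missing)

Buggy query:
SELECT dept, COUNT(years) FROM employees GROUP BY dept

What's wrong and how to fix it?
Bug: COUNT(column) counts non-NULL values only; rows with NULL years aren't counted

Fix: Replace COUNT(years) with COUNT(*)

Corrected query:
SELECT dept, COUNT(*) FROM employees GROUP BY dept

Result:
dept    | COUNT(*)
--------+---------
Finance | 2       
Legal   | 2       
Support | 3       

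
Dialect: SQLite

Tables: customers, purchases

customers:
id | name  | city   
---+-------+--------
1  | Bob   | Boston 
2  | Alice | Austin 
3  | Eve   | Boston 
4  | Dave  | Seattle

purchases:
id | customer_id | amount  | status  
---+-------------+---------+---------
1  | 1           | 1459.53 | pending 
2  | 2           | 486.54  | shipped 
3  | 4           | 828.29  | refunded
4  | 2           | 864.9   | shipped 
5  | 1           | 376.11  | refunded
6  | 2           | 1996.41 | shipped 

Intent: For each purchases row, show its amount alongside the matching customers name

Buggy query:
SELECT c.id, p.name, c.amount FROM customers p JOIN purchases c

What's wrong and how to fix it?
Bug: JOIN with no ON clause produces a cartesian product; every purchases row pairs with every customers row

Fix: Specify the join condition linking the foreign key to the parent id

Corrected query:
SELECT c.id, p.name, c.amount FROM customers p JOIN purchases c ON c.customer_id = p.id

Result:
id | name  | amount 
---+-------+--------
1  | Bob   | 1459.53
2  | Alice | 486.54 
3  | Dave  | 828.29 
4  | Alice | 864.9  
5  | Bob   | 376.11 
6  | Alice | 1996.41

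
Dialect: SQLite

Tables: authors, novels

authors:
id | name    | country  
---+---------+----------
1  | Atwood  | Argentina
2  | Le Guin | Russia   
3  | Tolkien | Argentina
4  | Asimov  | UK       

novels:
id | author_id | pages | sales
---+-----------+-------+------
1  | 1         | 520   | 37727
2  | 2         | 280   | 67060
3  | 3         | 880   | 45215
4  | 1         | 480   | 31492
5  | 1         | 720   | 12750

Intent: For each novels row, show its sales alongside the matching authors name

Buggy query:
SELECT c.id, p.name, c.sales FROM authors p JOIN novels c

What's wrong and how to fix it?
Bug: Missing join condition: each novels row is matched to all authors rows instead of just its own

Fix: Specify the join condition linking the foreign key to the parent id

Corrected query:
SELECT c.id, p.name, c.sales FROM authors p JOIN novels c ON c.author_id = p.id

Result:
id | name    | sales
---+---------+------
1  | Atwood  | 37727
2  | Le Guin | 67060
3  | Tolkien | 45215
4  | Atwood  | 31492
5  | Atwood  | 12750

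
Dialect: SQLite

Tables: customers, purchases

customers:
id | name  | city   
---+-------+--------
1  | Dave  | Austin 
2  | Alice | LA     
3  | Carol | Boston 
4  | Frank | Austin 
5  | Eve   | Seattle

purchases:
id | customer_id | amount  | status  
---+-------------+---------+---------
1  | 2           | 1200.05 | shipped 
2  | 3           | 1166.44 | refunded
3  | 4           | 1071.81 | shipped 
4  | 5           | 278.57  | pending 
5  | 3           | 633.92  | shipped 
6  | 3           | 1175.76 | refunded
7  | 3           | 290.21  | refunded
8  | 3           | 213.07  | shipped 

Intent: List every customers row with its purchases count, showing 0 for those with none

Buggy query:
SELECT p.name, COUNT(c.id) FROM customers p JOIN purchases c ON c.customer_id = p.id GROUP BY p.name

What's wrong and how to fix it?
Bug: An inner join excludes parents with zero children

Fix: Use LEFT JOIN so parents without children still appear (COUNT(c.id) gives 0)

Corrected query:
SELECT p.name, COUNT(c.id) FROM customers p LEFT JOIN purchases c ON c.customer_id = p.id GROUP BY p.name

Result:
name  | COUNT(c.id)
------+------------
Alice | 1          
Carol | 5          
Dave  | 0          
Eve   | 1          
Frank | 1          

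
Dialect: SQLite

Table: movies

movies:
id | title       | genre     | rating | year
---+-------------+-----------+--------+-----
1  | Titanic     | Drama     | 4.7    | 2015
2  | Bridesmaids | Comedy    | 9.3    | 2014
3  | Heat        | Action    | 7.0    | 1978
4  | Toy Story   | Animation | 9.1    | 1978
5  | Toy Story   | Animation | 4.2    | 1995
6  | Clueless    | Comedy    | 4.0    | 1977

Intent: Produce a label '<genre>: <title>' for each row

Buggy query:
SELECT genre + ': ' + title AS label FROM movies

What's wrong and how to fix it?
Bug: '+' is numeric addition; on text columns SQLite converts them to 0 instead of concatenating

Fix: Use the || operator for string concatenation

Corrected query:
SELECT genre || ': ' || title AS label FROM movies

Result:
label               
--------------------
Drama: Titanic      
Comedy: Bridesmaids 
Action: Heat        
Animation: Toy Story
Animation: Toy Story
Comedy: Clueless    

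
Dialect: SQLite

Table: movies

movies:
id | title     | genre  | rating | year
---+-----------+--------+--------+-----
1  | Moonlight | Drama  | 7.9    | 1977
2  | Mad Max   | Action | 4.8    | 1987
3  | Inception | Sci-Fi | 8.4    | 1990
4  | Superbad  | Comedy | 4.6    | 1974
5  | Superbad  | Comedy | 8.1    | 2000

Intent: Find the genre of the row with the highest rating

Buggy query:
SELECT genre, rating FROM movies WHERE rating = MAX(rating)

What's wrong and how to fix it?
Bug: WHERE is evaluated per row; an aggregate over the whole table isn't defined there

Fix: Use a subquery: WHERE rating = (SELECT MAX(rating) FROM movies)

Corrected query:
SELECT genre, rating FROM movies WHERE rating = (SELECT MAX(rating) FROM movies)

Result:
genre  | rating
-------+-------
Sci-Fi | 8.4   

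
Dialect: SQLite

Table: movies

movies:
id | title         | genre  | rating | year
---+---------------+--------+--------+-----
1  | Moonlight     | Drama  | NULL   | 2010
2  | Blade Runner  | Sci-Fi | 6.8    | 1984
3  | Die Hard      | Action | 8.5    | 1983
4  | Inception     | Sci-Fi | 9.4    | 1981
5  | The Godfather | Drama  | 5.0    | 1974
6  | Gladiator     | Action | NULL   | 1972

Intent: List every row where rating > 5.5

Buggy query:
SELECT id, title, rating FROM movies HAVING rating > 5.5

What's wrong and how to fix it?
Bug: HAVING filters the output of aggregation, but this query has no GROUP BY and no aggregate functions, so SQLite rejects it (HAVING clause on a non-aggregate query); the condition here is per row

Fix: Replace HAVING with WHERE since the condition applies to individual rows

Corrected query:
SELECT id, title, rating FROM movies WHERE rating > 5.5

Result:
id | title        | rating
---+--------------+-------
2  | Blade Runner | 6.8   
3  | Die Hard     | 8.5   
4  | Inception    | 9.4   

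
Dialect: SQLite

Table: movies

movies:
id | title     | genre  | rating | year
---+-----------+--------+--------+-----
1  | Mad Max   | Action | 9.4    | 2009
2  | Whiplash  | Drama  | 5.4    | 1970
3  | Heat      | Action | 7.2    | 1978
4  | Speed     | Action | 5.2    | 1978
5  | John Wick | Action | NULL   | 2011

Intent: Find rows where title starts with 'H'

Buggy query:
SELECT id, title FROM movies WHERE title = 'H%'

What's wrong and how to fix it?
Bug: '=' compares the literal string including the % character; pattern matching needs LIKE

Fix: Replace '=' with LIKE so 'H%' is treated as a pattern

Corrected query:
SELECT id, title FROM movies WHERE title LIKE 'H%'

Result:
id | title
---+------
3  | Heat 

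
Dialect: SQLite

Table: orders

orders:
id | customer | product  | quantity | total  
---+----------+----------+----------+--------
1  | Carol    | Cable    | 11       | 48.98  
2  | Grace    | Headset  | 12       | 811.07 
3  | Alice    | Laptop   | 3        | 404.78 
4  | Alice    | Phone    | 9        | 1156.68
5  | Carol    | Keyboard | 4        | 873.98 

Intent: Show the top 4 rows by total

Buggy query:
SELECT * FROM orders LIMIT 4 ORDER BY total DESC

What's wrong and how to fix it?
Bug: ORDER BY cannot follow LIMIT; LIMIT is the final clause

Fix: Swap the clauses: ORDER BY first, then LIMIT

Corrected query:
SELECT * FROM orders ORDER BY total DESC LIMIT 4

Result:
id | customer | product  | quantity | total  
---+----------+----------+----------+--------
4  | Alice    | Phone    | 9        | 1156.68
5  | Carol    | Keyboard | 4        | 873.98 
2  | Grace    | Headset  | 12       | 811.07 
3  | Alice    | Laptop   | 3        | 404.78 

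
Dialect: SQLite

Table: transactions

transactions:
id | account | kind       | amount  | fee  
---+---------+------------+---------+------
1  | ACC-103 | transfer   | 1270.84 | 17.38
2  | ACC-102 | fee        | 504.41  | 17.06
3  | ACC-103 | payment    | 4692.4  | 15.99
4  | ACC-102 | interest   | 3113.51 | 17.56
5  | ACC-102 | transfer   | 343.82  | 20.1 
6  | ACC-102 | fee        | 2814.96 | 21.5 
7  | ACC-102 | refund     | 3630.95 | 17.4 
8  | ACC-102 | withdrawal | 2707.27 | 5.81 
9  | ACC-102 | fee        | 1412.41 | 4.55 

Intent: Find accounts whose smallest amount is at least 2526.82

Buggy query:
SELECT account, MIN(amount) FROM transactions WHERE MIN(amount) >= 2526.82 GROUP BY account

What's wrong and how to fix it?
Bug: Aggregates like MIN are computed per group after WHERE runs

Fix: Use HAVING for the per-group MIN condition

Corrected query:
SELECT account, MIN(amount) FROM transactions GROUP BY account HAVING MIN(amount) >= 2526.82

Result:
(no rows)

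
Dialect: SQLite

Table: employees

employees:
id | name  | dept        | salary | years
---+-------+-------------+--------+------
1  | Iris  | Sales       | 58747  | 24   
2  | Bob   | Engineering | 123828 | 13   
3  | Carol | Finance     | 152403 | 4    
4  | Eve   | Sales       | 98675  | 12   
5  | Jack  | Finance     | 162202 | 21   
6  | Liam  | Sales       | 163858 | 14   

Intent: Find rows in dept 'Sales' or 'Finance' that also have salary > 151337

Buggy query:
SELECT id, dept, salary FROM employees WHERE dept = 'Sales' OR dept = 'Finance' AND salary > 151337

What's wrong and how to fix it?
Bug: Without parentheses, AND is evaluated before OR, so the salary filter only applies to the 'Finance' branch

Fix: Add parentheses around the OR so the AND applies to both alternatives

Corrected query:
SELECT id, dept, salary FROM employees WHERE (dept = 'Sales' OR dept = 'Finance') AND salary > 151337

Result:
id | dept    | salary
---+---------+-------
3  | Finance | 152403
5  | Finance | 162202
6  | Sales   | 163858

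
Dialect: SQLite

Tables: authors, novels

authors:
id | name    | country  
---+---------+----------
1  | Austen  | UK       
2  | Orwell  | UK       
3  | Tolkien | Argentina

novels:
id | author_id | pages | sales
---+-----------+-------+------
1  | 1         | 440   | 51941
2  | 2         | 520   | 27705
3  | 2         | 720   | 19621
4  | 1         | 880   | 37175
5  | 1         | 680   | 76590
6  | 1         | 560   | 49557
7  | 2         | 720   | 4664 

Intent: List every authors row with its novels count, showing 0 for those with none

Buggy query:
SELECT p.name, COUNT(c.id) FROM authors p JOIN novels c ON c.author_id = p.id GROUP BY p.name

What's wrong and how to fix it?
Bug: An inner join excludes parents with zero children

Fix: Use LEFT JOIN so parents without children still appear (COUNT(c.id) gives 0)

Corrected query:
SELECT p.name, COUNT(c.id) FROM authors p LEFT JOIN novels c ON c.author_id = p.id GROUP BY p.name

Result:
name    | COUNT(c.id)
--------+------------
Austen  | 4          
Orwell  | 3          
Tolkien | 0          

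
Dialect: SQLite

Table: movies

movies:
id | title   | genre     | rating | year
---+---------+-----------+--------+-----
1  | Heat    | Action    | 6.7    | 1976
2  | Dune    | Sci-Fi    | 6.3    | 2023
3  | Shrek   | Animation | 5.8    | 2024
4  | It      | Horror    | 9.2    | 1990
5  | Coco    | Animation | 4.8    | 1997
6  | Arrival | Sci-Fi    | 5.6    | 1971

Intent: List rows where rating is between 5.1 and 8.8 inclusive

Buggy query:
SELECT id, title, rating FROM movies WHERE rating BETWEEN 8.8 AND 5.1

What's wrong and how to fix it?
Bug: The bounds are reversed; BETWEEN a AND b requires a <= b to match anything

Fix: Write BETWEEN 5.1 AND 8.8

Corrected query:
SELECT id, title, rating FROM movies WHERE rating BETWEEN 5.1 AND 8.8

Result:
id | title   | rating
---+---------+-------
1  | Heat    | 6.7   
2  | Dune    | 6.3   
3  | Shrek   | 5.8   
6  | Arrival | 5.6   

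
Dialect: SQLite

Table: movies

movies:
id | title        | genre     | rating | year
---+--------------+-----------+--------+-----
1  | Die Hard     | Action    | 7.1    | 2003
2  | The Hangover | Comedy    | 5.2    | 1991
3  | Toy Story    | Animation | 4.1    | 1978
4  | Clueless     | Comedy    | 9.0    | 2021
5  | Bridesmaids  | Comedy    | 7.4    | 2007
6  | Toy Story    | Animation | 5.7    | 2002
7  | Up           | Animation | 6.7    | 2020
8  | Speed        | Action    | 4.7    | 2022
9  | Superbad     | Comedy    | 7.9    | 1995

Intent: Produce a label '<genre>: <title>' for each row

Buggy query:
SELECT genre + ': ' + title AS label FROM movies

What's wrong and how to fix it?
Bug: SQLite uses || for string concatenation; + coerces text to numbers (yielding 0)

Fix: Replace + with || to concatenate text

Corrected query:
SELECT genre || ': ' || title AS label FROM movies

Result:
label               
--------------------
Action: Die Hard    
Comedy: The Hangover
Animation: Toy Story
Comedy: Clueless    
Comedy: Bridesmaids 
Animation: Toy Story
Animation: Up       
Action: Speed       
Comedy: Superbad    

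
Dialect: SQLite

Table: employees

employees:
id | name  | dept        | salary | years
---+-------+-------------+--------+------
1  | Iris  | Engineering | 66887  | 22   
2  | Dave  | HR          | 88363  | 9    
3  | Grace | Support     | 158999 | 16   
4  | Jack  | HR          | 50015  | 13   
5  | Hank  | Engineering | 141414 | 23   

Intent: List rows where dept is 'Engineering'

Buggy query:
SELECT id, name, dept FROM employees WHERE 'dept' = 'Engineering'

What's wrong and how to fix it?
Bug: Single quotes denote string literals in SQL; the column name is being compared as a constant string

Fix: Reference the column as dept without single quotes

Corrected query:
SELECT id, name, dept FROM employees WHERE dept = 'Engineering'

Result:
id | name | dept       
---+------+------------
1  | Iris | Engineering
5  | Hank | Engineering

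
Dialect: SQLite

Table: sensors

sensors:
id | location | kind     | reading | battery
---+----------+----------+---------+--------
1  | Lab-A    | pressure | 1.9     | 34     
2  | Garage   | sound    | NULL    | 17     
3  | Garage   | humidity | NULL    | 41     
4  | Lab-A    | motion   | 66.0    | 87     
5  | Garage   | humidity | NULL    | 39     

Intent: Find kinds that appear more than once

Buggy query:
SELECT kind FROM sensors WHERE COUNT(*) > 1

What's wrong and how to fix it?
Bug: WHERE can't reference COUNT(*); aggregates are computed after WHERE

Fix: GROUP BY kind, then filter groups with HAVING COUNT(*) > 1

Corrected query:
SELECT kind FROM sensors GROUP BY kind HAVING COUNT(*) > 1

Result:
kind    
--------
humidity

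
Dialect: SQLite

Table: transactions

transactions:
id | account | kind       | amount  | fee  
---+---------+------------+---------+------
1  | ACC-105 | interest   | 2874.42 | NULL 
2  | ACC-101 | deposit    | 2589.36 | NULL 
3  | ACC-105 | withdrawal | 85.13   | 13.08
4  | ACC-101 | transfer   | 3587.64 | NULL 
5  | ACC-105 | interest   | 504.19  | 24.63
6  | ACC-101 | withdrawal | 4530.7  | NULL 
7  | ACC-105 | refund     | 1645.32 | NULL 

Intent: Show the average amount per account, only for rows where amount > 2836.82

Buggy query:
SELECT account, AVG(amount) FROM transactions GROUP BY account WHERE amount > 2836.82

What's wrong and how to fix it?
Bug: WHERE cannot follow GROUP BY

Fix: Move the WHERE clause before GROUP BY

Corrected query:
SELECT account, AVG(amount) FROM transactions WHERE amount > 2836.82 GROUP BY account

Result:
account | AVG(amount)
--------+------------
ACC-101 | 4059.17    
ACC-105 | 2874.42    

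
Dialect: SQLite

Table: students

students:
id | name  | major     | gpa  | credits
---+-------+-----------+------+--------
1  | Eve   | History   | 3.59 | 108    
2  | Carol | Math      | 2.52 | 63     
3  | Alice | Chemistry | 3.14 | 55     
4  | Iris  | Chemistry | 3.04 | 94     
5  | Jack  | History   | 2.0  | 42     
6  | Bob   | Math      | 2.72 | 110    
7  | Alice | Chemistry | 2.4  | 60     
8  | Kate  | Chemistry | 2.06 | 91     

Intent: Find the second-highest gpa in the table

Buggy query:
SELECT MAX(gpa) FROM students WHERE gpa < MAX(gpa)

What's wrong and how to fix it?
Bug: The inner MAX is an aggregate inside WHERE, which is not allowed

Fix: Compute the overall MAX in a subquery, then take MAX of rows below it

Corrected query:
SELECT MAX(gpa) FROM students WHERE gpa < (SELECT MAX(gpa) FROM students)

Result:
MAX(gpa)
--------
3.14    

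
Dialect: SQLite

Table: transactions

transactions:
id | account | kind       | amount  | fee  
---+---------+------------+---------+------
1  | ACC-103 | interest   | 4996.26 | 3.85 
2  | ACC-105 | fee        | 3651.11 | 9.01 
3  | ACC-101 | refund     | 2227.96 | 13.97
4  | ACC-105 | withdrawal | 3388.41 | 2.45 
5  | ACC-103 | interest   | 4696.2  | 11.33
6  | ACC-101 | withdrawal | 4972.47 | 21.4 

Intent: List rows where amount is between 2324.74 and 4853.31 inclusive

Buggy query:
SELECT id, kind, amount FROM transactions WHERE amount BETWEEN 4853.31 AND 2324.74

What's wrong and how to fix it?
Bug: The bounds are reversed; BETWEEN a AND b requires a <= b to match anything

Fix: Swap the bounds so the smaller value comes first

Corrected query:
SELECT id, kind, amount FROM transactions WHERE amount BETWEEN 2324.74 AND 4853.31

Result:
id | kind       | amount 
---+------------+--------
2  | fee        | 3651.11
4  | withdrawal | 3388.41
5  | interest   | 4696.2 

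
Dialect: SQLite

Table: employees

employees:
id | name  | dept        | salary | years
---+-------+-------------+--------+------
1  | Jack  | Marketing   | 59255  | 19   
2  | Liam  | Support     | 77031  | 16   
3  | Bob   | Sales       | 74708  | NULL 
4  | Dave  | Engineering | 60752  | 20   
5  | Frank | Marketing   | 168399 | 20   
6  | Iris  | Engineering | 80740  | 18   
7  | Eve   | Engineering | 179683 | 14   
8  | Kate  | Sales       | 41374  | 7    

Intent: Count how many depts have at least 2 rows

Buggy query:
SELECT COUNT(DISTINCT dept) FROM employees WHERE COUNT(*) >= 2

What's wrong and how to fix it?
Bug: COUNT(*) cannot appear in WHERE; the per-group count doesn't exist yet

Fix: Use a subquery that GROUPs and filters with HAVING, then count its rows

Corrected query:
SELECT COUNT(*) FROM (SELECT dept FROM employees GROUP BY dept HAVING COUNT(*) >= 2)

Result:
COUNT(*)
--------
3       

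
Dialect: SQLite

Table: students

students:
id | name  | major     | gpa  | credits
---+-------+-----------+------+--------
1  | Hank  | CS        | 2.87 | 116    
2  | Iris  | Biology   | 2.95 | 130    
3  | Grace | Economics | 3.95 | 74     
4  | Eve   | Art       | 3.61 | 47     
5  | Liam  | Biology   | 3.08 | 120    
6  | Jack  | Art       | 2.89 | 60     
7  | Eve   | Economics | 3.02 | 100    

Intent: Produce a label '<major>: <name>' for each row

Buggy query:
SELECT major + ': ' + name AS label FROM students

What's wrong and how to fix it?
Bug: SQLite uses || for string concatenation; + coerces text to numbers (yielding 0)

Fix: Replace + with || to concatenate text

Corrected query:
SELECT major || ': ' || name AS label FROM students

Result:
label           
----------------
CS: Hank        
Biology: Iris   
Economics: Grace
Art: Eve        
Biology: Liam   
Art: Jack       
Economics: Eve  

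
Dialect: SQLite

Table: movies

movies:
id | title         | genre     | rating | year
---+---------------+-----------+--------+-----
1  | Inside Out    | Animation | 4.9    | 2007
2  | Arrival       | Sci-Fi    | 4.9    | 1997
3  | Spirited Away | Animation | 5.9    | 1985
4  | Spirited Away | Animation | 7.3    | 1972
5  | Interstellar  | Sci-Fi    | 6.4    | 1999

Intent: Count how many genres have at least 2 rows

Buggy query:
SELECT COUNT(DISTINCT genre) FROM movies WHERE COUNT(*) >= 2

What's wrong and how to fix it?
Bug: COUNT(*) cannot appear in WHERE; the per-group count doesn't exist yet

Fix: Group first with HAVING COUNT(*) >= 2, then COUNT the resulting groups

Corrected query:
SELECT COUNT(*) FROM (SELECT genre FROM movies GROUP BY genre HAVING COUNT(*) >= 2)

Result:
COUNT(*)
--------
2       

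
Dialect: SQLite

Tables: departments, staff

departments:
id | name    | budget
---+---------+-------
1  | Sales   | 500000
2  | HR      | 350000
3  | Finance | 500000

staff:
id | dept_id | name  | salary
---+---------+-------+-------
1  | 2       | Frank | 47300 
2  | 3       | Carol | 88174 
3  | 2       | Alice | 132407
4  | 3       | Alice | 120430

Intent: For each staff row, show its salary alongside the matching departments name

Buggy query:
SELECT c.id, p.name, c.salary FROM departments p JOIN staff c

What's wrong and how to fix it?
Bug: Missing join condition: each staff row is matched to all departments rows instead of just its own

Fix: Specify the join condition linking the foreign key to the parent id

Corrected query:
SELECT c.id, p.name, c.salary FROM departments p JOIN staff c ON c.dept_id = p.id

Result:
id | name    | salary
---+---------+-------
1  | HR      | 47300 
2  | Finance | 88174 
3  | HR      | 132407
4  | Finance | 120430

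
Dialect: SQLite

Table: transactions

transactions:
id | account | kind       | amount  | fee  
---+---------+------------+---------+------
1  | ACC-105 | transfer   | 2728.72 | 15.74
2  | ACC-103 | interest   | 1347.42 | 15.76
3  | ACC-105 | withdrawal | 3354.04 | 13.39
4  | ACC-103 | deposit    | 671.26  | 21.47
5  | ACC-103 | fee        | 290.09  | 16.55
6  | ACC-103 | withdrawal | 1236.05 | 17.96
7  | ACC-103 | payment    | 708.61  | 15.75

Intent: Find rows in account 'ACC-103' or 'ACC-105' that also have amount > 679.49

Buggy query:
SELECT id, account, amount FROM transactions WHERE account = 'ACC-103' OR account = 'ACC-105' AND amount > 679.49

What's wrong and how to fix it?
Bug: Without parentheses, AND is evaluated before OR, so the amount filter only applies to the 'ACC-105' branch

Fix: Group the OR with parentheses (or use IN), then AND the threshold

Corrected query:
SELECT id, account, amount FROM transactions WHERE (account = 'ACC-103' OR account = 'ACC-105') AND amount > 679.49

Result:
id | account | amount 
---+---------+--------
1  | ACC-105 | 2728.72
2  | ACC-103 | 1347.42
3  | ACC-105 | 3354.04
6  | ACC-103 | 1236.05
7  | ACC-103 | 708.61 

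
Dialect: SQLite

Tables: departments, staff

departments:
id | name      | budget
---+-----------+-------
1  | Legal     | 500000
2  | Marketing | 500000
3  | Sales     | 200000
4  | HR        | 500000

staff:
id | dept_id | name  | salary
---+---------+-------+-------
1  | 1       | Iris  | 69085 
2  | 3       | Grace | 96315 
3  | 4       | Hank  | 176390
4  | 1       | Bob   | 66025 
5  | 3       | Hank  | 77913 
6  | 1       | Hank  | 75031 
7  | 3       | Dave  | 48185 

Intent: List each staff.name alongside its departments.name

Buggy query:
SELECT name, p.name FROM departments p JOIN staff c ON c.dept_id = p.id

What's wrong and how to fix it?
Bug: Both tables have a 'name' column; the unqualified reference is ambiguous

Fix: Prefix ambiguous columns with the table alias

Corrected query:
SELECT c.name, p.name FROM departments p JOIN staff c ON c.dept_id = p.id

Result:
name  | name 
------+------
Iris  | Legal
Grace | Sales
Hank  | HR   
Bob   | Legal
Hank  | Sales
Hank  | Legal
Dave  | Sales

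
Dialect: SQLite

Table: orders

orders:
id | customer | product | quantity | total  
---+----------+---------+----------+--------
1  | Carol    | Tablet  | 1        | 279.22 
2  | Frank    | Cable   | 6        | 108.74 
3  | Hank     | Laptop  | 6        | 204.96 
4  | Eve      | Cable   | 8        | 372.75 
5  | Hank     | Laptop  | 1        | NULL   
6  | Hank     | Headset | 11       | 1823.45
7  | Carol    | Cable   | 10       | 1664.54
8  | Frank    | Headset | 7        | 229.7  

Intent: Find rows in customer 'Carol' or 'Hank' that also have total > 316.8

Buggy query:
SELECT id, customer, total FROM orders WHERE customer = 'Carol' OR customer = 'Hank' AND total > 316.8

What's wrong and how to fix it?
Bug: Without parentheses, AND is evaluated before OR, so the total filter only applies to the 'Hank' branch

Fix: Group the OR with parentheses (or use IN), then AND the threshold

Corrected query:
SELECT id, customer, total FROM orders WHERE (customer = 'Carol' OR customer = 'Hank') AND total > 316.8

Result:
id | customer | total  
---+----------+--------
6  | Hank     | 1823.45
7  | Carol    | 1664.54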